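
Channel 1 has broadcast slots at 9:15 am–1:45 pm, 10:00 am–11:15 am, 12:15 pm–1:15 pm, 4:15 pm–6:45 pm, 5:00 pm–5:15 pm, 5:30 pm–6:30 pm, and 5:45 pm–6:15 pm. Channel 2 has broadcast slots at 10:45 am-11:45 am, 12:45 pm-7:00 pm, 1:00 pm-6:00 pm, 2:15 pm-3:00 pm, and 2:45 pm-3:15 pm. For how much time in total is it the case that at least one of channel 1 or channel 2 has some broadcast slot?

First set merges to 9:15 am–1:45 pm, 4:15 pm–6:45 pm.
Second set merges to 10:45 am–11:45 am, 12:45 pm–7:00 pm.
A ∪ B = 9:15 am–7:00 pm.
Total: 9 h 45 min.

9 h 45 min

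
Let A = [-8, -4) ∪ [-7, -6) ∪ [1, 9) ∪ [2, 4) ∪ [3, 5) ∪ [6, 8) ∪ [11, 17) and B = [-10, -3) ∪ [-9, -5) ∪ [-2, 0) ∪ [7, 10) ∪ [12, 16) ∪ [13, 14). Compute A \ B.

[1, 7) ∪ [11, 12) ∪ [16, 17)

Merge the first list: [-8, -4), [1, 9), [11, 17).
Merge the second list: [-10, -3), [-2, 0), [7, 10), [12, 16).
[-8, -4) lies entirely inside B → drops out.
[1, 9) with B removed leaves [1, 7).
[11, 17) with B removed leaves [11, 12), [16, 17).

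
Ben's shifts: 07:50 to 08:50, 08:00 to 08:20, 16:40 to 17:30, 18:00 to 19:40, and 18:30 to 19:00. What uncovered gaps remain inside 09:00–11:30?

The merged coverage is 07:50–08:50, 16:40–17:30, 18:00–19:40.
Complement within 09:00–11:30: 09:00–11:30.

09:00–11:30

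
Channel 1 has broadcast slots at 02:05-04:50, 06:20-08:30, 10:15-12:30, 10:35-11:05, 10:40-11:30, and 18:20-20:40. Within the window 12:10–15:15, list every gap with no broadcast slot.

Covered (merged): 02:05–04:50, 06:20–08:30, 10:15–12:30, 18:20–20:40.
Gaps within 12:10–15:15: 12:30–15:15.

12:30–15:15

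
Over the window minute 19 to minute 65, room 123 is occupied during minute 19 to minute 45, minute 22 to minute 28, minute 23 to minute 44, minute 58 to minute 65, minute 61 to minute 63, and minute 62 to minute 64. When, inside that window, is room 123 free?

minute 45 to minute 58

After merging, the occupied span is minute 19 to minute 45, minute 58 to minute 65.
Uncovered inside minute 19 to minute 65: minute 45 to minute 58.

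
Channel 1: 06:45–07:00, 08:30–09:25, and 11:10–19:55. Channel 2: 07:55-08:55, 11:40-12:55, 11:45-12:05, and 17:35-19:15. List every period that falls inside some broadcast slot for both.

08:30-08:55, 11:40-12:55, 17:35-19:15

Merge the second list: 07:55-08:55, 11:40-12:55, 17:35-19:15.
06:45-07:00 falls entirely outside B.
08:30-09:25 overlaps B on 08:30-08:55.
11:10-19:55 overlaps B on 11:40-12:55, 17:35-19:15.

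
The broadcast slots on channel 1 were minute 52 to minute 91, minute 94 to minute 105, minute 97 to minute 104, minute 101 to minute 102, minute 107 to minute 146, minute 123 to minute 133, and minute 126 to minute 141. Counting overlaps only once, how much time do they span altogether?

Merged: minute 52 to minute 91, minute 94 to minute 105, minute 107 to minute 146.
Lengths: 39 minutes + 11 minutes + 39 minutes = 89 minutes.

89 minutes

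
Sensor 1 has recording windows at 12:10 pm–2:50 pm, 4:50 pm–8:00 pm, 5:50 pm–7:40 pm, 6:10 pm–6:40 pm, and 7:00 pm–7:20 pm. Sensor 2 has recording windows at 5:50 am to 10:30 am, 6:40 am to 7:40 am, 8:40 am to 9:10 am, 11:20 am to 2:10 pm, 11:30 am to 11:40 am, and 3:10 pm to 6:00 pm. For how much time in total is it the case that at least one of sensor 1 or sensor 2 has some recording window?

13 h

Merge the first list: 12:10 pm-2:50 pm, 4:50 pm-8:00 pm.
Merge the second list: 5:50 am-10:30 am, 11:20 am-2:10 pm, 3:10 pm-6:00 pm.
A ∪ B = 5:50 am-10:30 am, 11:20 am-2:50 pm, 3:10 pm-8:00 pm.
Total: 4 h 40 min + 3 h 30 min + 4 h 50 min = 13 h.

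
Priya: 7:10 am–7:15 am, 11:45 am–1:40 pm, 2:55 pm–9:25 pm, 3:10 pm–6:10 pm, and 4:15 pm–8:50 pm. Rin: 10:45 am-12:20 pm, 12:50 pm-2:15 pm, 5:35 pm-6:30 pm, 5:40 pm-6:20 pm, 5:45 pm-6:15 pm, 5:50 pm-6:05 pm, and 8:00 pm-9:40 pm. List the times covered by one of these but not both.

7:10 am–7:15 am, 10:45 am–11:45 am, 12:20 pm–12:50 pm, 1:40 pm–2:15 pm, 2:55 pm–5:35 pm, 6:30 pm–8:00 pm, 9:25 pm–9:40 pm

First set merges to 7:10 am–7:15 am, 11:45 am–1:40 pm, 2:55 pm–9:25 pm.
Second set merges to 10:45 am–12:20 pm, 12:50 pm–2:15 pm, 5:35 pm–6:30 pm, 8:00 pm–9:40 pm.
A but not B: 7:10 am–7:15 am, 12:20 pm–12:50 pm, 2:55 pm–5:35 pm, 6:30 pm–8:00 pm.
B but not A: 10:45 am–11:45 am, 1:40 pm–2:15 pm, 9:25 pm–9:40 pm.
Combining gives A △ B.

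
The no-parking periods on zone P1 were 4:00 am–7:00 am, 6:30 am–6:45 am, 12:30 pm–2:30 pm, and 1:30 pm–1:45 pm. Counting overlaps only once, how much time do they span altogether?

Merged: 4:00 am–7:00 am, 12:30 pm–2:30 pm.
Lengths: 3 h + 2 h = 5 h.

5 h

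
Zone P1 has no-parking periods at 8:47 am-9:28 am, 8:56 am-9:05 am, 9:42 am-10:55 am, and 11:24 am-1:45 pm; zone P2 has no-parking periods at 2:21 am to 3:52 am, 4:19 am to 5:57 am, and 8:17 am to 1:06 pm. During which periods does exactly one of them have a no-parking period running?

Merge the first list: 8:47 am-9:28 am, 9:42 am-10:55 am, 11:24 am-1:45 pm.
A but not B: 1:06 pm-1:45 pm.
B but not A: 2:21 am-3:52 am, 4:19 am-5:57 am, 8:17 am-8:47 am, 9:28 am-9:42 am, 10:55 am-11:24 am.
Combining gives A △ B.

2:21 am-3:52 am, 4:19 am-5:57 am, 8:17 am-8:47 am, 9:28 am-9:42 am, 10:55 am-11:24 am, 1:06 pm-1:45 pm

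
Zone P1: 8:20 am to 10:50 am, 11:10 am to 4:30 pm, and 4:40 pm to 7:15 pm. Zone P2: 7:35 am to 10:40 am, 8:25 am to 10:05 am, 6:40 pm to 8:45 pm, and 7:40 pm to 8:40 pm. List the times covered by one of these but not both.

7:35 am-8:20 am, 10:40 am-10:50 am, 11:10 am-4:30 pm, 4:40 pm-6:40 pm, 7:15 pm-8:45 pm

B, merged: 7:35 am-10:40 am, 6:40 pm-8:45 pm.
A \ B = 10:40 am-10:50 am, 11:10 am-4:30 pm, 4:40 pm-6:40 pm.
B \ A = 7:35 am-8:20 am, 7:15 pm-8:45 pm.
Union of the two gives the symmetric difference.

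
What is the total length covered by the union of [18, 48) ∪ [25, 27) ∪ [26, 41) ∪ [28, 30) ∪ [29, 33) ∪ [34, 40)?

Merged: [18, 48).
Length: 30.

30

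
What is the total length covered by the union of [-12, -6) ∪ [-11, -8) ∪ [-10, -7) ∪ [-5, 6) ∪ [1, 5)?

17

Merged: [-12, -6), [-5, 6).
Lengths: 6 + 11 = 17.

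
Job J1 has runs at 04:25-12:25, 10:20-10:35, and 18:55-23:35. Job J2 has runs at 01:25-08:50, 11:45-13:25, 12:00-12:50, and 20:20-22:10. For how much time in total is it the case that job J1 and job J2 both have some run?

First set merges to 04:25–12:25, 18:55–23:35.
Second set merges to 01:25–08:50, 11:45–13:25, 20:20–22:10.
A ∩ B = 04:25–08:50, 11:45–12:25, 20:20–22:10.
Total: 4 h 25 min + 40 min + 1 h 50 min = 6 h 55 min.

6 h 55 min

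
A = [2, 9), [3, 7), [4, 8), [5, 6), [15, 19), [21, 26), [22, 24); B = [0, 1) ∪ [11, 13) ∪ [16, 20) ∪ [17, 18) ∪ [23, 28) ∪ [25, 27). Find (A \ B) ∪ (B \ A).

[0, 1) ∪ [2, 9) ∪ [11, 13) ∪ [15, 16) ∪ [19, 20) ∪ [21, 23) ∪ [26, 28)

A, merged: [2, 9), [15, 19), [21, 26).
B, merged: [0, 1), [11, 13), [16, 20), [23, 28).
Only in the first: [2, 9), [15, 16), [21, 23).
Only in the second: [0, 1), [11, 13), [19, 20), [26, 28).
Together these are the periods covered by exactly one.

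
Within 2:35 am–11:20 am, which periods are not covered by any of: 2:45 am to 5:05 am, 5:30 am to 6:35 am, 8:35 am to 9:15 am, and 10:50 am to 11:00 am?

2:35 am-2:45 am, 5:05 am-5:30 am, 6:35 am-8:35 am, 9:15 am-10:50 am, 11:00 am-11:20 am

Covered (merged): 2:45 am-5:05 am, 5:30 am-6:35 am, 8:35 am-9:15 am, 10:50 am-11:00 am.
Uncovered inside 2:35 am-11:20 am: 2:35 am-2:45 am, 5:05 am-5:30 am, 6:35 am-8:35 am, 9:15 am-10:50 am, 11:00 am-11:20 am.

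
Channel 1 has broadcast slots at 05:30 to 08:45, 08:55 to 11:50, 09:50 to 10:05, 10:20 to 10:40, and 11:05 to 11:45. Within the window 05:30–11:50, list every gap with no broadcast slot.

The merged coverage is 05:30-08:45, 08:55-11:50.
Gaps within 05:30-11:50: 08:45-08:55.

08:45-08:55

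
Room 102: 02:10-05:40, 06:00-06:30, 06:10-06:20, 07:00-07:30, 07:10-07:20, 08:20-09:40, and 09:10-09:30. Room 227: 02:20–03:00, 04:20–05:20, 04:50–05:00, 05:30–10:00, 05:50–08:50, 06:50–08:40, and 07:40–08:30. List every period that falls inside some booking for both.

A, merged: 02:10–05:40, 06:00–06:30, 07:00–07:30, 08:20–09:40.
B, merged: 02:20–03:00, 04:20–05:20, 05:30–10:00.
02:10–05:40 meets the second set on 02:20–03:00, 04:20–05:20, 05:30–05:40.
06:00–06:30 meets the second set on 06:00–06:30.
07:00–07:30 meets the second set on 07:00–07:30.
08:20–09:40 meets the second set on 08:20–09:40.

02:20–03:00, 04:20–05:20, 05:30–05:40, 06:00–06:30, 07:00–07:30, 08:20–09:40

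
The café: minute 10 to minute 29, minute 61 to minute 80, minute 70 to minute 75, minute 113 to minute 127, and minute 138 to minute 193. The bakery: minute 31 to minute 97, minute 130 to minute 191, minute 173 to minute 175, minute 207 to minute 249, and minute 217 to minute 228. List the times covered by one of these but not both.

A, merged: minute 10 to minute 29, minute 61 to minute 80, minute 113 to minute 127, minute 138 to minute 193.
B, merged: minute 31 to minute 97, minute 130 to minute 191, minute 207 to minute 249.
A but not B: minute 10 to minute 29, minute 113 to minute 127, minute 191 to minute 193.
B but not A: minute 31 to minute 61, minute 80 to minute 97, minute 130 to minute 138, minute 207 to minute 249.
Combining gives A △ B.

minute 10 to minute 29, minute 31 to minute 61, minute 80 to minute 97, minute 113 to minute 127, minute 130 to minute 138, minute 191 to minute 193, minute 207 to minute 249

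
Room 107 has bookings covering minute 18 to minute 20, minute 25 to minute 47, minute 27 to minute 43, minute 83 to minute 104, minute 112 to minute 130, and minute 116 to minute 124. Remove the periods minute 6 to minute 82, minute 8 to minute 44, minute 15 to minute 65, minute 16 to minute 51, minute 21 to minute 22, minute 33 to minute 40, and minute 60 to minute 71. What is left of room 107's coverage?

A, merged: minute 18 to minute 20, minute 25 to minute 47, minute 83 to minute 104, minute 112 to minute 130.
B, merged: minute 6 to minute 82.
minute 18 to minute 20: fully covered by B → removed.
minute 25 to minute 47: fully covered by B → removed.
minute 83 to minute 104: no B overlap → unchanged.
minute 112 to minute 130: no B overlap → unchanged.

minute 83 to minute 104, minute 112 to minute 130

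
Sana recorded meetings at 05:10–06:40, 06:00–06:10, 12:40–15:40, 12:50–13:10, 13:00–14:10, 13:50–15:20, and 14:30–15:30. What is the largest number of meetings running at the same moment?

At 13:00, 3 of the intervals are simultaneously active.
No point has more.

3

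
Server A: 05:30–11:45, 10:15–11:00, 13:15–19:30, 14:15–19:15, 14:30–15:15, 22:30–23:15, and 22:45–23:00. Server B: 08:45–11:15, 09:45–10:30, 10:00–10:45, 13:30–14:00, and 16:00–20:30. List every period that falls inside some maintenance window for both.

08:45–11:15, 13:30–14:00, 16:00–19:30

A, merged: 05:30–11:45, 13:15–19:30, 22:30–23:15.
B, merged: 08:45–11:15, 13:30–14:00, 16:00–20:30.
05:30–11:45 ∩ B → 08:45–11:15.
13:15–19:30 ∩ B → 13:30–14:00, 16:00–19:30.
22:30–23:15 meets no B interval.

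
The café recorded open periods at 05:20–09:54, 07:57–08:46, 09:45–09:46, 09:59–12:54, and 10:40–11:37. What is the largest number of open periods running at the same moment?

Walk the sorted start/end points keeping a running depth.
The depth first hits 2 at 07:57.

2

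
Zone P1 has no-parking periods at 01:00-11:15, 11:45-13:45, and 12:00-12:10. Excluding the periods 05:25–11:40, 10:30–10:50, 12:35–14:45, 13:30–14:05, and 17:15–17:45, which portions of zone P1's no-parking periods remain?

A, merged: 01:00–11:15, 11:45–13:45.
B, merged: 05:25–11:40, 12:35–14:45, 17:15–17:45.
01:00–11:15 \ B = 01:00–05:25.
11:45–13:45 \ B = 11:45–12:35.

01:00–05:25, 11:45–12:35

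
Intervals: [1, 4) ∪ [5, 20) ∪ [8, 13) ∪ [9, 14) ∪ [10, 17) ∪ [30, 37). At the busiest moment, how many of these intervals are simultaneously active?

Sweep endpoints in order; track running count of active intervals.
Peak of 4 reached at 10.

4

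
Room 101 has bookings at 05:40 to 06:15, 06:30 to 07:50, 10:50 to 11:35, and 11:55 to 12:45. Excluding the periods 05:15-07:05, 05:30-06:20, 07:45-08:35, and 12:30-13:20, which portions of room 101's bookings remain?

07:05-07:45, 10:50-11:35, 11:55-12:30

Second set merges to 05:15-07:05, 07:45-08:35, 12:30-13:20.
05:40-06:15: entirely removed.
06:30-07:50 \ B = 07:05-07:45.
10:50-11:35: nothing removed.
11:55-12:45 \ B = 11:55-12:30.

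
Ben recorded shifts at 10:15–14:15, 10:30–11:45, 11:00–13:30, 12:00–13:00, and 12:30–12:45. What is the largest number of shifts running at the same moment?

4

Sweep endpoints in order; track running count of active intervals.
Peak of 4 reached at 12:30.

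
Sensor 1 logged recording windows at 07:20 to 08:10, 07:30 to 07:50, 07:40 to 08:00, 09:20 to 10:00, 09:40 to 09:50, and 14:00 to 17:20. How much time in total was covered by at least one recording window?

Merged: 07:20–08:10, 09:20–10:00, 14:00–17:20.
Lengths: 50 min + 40 min + 3 h 20 min = 4 h 50 min.

4 h 50 min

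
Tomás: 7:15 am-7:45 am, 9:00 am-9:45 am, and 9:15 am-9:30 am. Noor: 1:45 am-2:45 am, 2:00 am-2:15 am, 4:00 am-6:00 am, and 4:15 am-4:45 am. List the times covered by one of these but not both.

Merge the first list: 7:15 am–7:45 am, 9:00 am–9:45 am.
Merge the second list: 1:45 am–2:45 am, 4:00 am–6:00 am.
A \ B = 7:15 am–7:45 am, 9:00 am–9:45 am.
B \ A = 1:45 am–2:45 am, 4:00 am–6:00 am.
Union of the two gives the symmetric difference.

1:45 am–2:45 am, 4:00 am–6:00 am, 7:15 am–7:45 am, 9:00 am–9:45 am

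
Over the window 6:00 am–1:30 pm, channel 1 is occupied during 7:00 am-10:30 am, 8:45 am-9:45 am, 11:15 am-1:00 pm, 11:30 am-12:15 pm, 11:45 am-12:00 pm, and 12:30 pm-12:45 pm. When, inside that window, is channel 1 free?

The merged coverage is 7:00 am-10:30 am, 11:15 am-1:00 pm.
Complement within 6:00 am-1:30 pm: 6:00 am-7:00 am, 10:30 am-11:15 am, 1:00 pm-1:30 pm.

6:00 am-7:00 am, 10:30 am-11:15 am, 1:00 pm-1:30 pm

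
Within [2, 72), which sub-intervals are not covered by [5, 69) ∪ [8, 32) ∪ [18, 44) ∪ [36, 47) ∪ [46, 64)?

[2, 5) ∪ [69, 72)

Covered (merged): [5, 69).
Complement within [2, 72): [2, 5), [69, 72).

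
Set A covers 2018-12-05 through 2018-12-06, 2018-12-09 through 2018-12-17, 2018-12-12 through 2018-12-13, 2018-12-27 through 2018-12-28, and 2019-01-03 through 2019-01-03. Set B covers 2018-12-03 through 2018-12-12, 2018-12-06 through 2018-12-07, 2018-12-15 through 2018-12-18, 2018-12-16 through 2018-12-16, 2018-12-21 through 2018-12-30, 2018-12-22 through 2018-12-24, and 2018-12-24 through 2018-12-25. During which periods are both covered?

A, merged: 2018-12-05 through 2018-12-06, 2018-12-09 through 2018-12-17, 2018-12-27 through 2018-12-28, 2019-01-03 through 2019-01-03.
B, merged: 2018-12-03 through 2018-12-12, 2018-12-15 through 2018-12-18, 2018-12-21 through 2018-12-30.
2018-12-05 through 2018-12-06 overlaps B on 2018-12-05 through 2018-12-06.
2018-12-09 through 2018-12-17 overlaps B on 2018-12-09 through 2018-12-12, 2018-12-15 through 2018-12-17.
2018-12-27 through 2018-12-28 overlaps B on 2018-12-27 through 2018-12-28.
2019-01-03 through 2019-01-03 falls entirely outside B.

2018-12-05 through 2018-12-06, 2018-12-09 through 2018-12-12, 2018-12-15 through 2018-12-17, 2018-12-27 through 2018-12-28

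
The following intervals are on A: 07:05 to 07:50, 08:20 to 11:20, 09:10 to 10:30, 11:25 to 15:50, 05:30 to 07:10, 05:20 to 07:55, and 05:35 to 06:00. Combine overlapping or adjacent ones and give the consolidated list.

05:20–07:55, 08:20–11:20, 11:25–15:50

Sort by start: 05:20–07:55, 05:30–07:10, 05:35–06:00, 07:05–07:50, 08:20–11:20, 09:10–10:30, 11:25–15:50.
05:30–07:10 overlaps/touches 05:20–07:55 → extend to 05:20–07:55.
05:35–06:00 overlaps/touches 05:20–07:55 → extend to 05:20–07:55.
07:05–07:50 overlaps/touches 05:20–07:55 → extend to 05:20–07:55.
08:20–11:20 is disjoint → start new block.
09:10–10:30 overlaps/touches 08:20–11:20 → extend to 08:20–11:20.
11:25–15:50 is disjoint → start new block.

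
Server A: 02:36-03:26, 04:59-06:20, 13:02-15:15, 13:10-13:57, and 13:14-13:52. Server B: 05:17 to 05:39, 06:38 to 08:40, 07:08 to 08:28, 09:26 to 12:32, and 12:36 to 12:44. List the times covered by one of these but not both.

A, merged: 02:36–03:26, 04:59–06:20, 13:02–15:15.
B, merged: 05:17–05:39, 06:38–08:40, 09:26–12:32, 12:36–12:44.
Only in the first: 02:36–03:26, 04:59–05:17, 05:39–06:20, 13:02–15:15.
Only in the second: 06:38–08:40, 09:26–12:32, 12:36–12:44.
Together these are the periods covered by exactly one.

02:36–03:26, 04:59–05:17, 05:39–06:20, 06:38–08:40, 09:26–12:32, 12:36–12:44, 13:02–15:15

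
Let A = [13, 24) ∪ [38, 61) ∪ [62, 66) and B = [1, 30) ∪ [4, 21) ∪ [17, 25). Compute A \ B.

B, merged: [1, 30).
[13, 24): fully covered by B → removed.
[38, 61): no B overlap → unchanged.
[62, 66): no B overlap → unchanged.

[38, 61) ∪ [62, 66)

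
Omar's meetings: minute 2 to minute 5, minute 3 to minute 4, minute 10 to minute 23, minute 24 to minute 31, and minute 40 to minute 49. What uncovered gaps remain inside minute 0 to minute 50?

Covered (merged): minute 2 to minute 5, minute 10 to minute 23, minute 24 to minute 31, minute 40 to minute 49.
Complement within minute 0 to minute 50: minute 0 to minute 2, minute 5 to minute 10, minute 23 to minute 24, minute 31 to minute 40, minute 49 to minute 50.

minute 0 to minute 2, minute 5 to minute 10, minute 23 to minute 24, minute 31 to minute 40, minute 49 to minute 50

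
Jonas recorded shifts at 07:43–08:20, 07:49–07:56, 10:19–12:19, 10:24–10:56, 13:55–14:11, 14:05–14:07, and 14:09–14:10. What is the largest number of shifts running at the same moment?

At 07:49, 2 of the intervals are simultaneously active.
No point has more.

2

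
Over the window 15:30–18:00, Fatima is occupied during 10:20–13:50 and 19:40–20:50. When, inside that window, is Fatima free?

15:30-18:00

Covered (merged): 10:20-13:50, 19:40-20:50.
Gaps within 15:30-18:00: 15:30-18:00.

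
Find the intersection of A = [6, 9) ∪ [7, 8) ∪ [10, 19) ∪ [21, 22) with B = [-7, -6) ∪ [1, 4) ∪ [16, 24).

First set merges to [6, 9), [10, 19), [21, 22).
[6, 9) meets no B interval.
[10, 19) ∩ B → [16, 19).
[21, 22) ∩ B → [21, 22).

[16, 19) ∪ [21, 22)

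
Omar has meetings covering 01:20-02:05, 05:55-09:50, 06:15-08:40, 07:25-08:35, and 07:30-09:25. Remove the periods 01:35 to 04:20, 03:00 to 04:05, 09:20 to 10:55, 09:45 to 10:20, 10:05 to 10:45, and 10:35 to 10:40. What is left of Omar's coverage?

Merge the first list: 01:20-02:05, 05:55-09:50.
Merge the second list: 01:35-04:20, 09:20-10:55.
01:20-02:05 with B removed leaves 01:20-01:35.
05:55-09:50 with B removed leaves 05:55-09:20.

01:20-01:35, 05:55-09:20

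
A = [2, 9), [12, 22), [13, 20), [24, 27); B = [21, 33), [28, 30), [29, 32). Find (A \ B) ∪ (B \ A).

[2, 9) ∪ [12, 21) ∪ [22, 24) ∪ [27, 33)

Merge the first list: [2, 9), [12, 22), [24, 27).
Merge the second list: [21, 33).
A but not B: [2, 9), [12, 21).
B but not A: [22, 24), [27, 33).
Combining gives A △ B.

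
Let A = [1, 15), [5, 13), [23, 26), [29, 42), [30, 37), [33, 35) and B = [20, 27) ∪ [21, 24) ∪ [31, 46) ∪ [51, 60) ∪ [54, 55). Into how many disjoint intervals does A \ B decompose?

Merge the first list: [1, 15), [23, 26), [29, 42).
Merge the second list: [20, 27), [31, 46), [51, 60).
A \ B = [1, 15), [29, 31).
That is 2 disjoint pieces.

2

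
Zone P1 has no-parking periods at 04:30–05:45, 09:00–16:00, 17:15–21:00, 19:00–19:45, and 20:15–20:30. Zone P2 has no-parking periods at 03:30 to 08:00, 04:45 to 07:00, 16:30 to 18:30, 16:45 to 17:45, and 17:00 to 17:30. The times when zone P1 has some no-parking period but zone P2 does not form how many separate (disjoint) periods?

Merge the first list: 04:30–05:45, 09:00–16:00, 17:15–21:00.
Merge the second list: 03:30–08:00, 16:30–18:30.
A \ B = 09:00–16:00, 18:30–21:00.
That is 2 disjoint pieces.

2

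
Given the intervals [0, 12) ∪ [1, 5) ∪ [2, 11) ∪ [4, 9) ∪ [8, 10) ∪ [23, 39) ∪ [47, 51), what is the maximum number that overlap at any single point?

4

Sweep endpoints in order; track running count of active intervals.
Peak of 4 reached at 4.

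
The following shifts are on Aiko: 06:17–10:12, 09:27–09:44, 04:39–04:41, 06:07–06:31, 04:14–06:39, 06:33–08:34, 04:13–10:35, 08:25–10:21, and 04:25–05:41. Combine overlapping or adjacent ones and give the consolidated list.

Sort by start: 04:13–10:35, 04:14–06:39, 04:25–05:41, 04:39–04:41, 06:07–06:31, 06:17–10:12, 06:33–08:34, 08:25–10:21, 09:27–09:44.
04:14–06:39 overlaps/touches 04:13–10:35 → extend to 04:13–10:35.
04:25–05:41 overlaps/touches 04:13–10:35 → extend to 04:13–10:35.
04:39–04:41 overlaps/touches 04:13–10:35 → extend to 04:13–10:35.
06:07–06:31 overlaps/touches 04:13–10:35 → extend to 04:13–10:35.
06:17–10:12 overlaps/touches 04:13–10:35 → extend to 04:13–10:35.
06:33–08:34 overlaps/touches 04:13–10:35 → extend to 04:13–10:35.
08:25–10:21 overlaps/touches 04:13–10:35 → extend to 04:13–10:35.
09:27–09:44 overlaps/touches 04:13–10:35 → extend to 04:13–10:35.

04:13–10:35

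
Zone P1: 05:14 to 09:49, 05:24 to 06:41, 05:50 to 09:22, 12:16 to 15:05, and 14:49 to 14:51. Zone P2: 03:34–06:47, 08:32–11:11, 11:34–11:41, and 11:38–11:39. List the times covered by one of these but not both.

03:34–05:14, 06:47–08:32, 09:49–11:11, 11:34–11:41, 12:16–15:05

A, merged: 05:14–09:49, 12:16–15:05.
B, merged: 03:34–06:47, 08:32–11:11, 11:34–11:41.
Only in the first: 06:47–08:32, 12:16–15:05.
Only in the second: 03:34–05:14, 09:49–11:11, 11:34–11:41.
Together these are the periods covered by exactly one.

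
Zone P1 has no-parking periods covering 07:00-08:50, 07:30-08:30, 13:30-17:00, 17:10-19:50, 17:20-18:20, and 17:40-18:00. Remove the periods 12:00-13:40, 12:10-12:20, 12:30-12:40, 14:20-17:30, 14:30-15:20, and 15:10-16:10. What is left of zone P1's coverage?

A, merged: 07:00–08:50, 13:30–17:00, 17:10–19:50.
B, merged: 12:00–13:40, 14:20–17:30.
07:00–08:50: nothing removed.
13:30–17:00 \ B = 13:40–14:20.
17:10–19:50 \ B = 17:30–19:50.

07:00–08:50, 13:40–14:20, 17:30–19:50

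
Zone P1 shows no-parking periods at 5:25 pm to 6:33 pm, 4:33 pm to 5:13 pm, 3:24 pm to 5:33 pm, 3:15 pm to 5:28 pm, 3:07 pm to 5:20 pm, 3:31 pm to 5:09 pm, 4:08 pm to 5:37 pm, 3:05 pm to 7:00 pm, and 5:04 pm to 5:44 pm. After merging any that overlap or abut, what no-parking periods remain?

3:05 pm–7:00 pm

Sort by start: 3:05 pm–7:00 pm, 3:07 pm–5:20 pm, 3:15 pm–5:28 pm, 3:24 pm–5:33 pm, 3:31 pm–5:09 pm, 4:08 pm–5:37 pm, 4:33 pm–5:13 pm, 5:04 pm–5:44 pm, 5:25 pm–6:33 pm.
3:07 pm–5:20 pm overlaps/touches 3:05 pm–7:00 pm → extend to 3:05 pm–7:00 pm.
3:15 pm–5:28 pm overlaps/touches 3:05 pm–7:00 pm → extend to 3:05 pm–7:00 pm.
3:24 pm–5:33 pm overlaps/touches 3:05 pm–7:00 pm → extend to 3:05 pm–7:00 pm.
3:31 pm–5:09 pm overlaps/touches 3:05 pm–7:00 pm → extend to 3:05 pm–7:00 pm.
4:08 pm–5:37 pm overlaps/touches 3:05 pm–7:00 pm → extend to 3:05 pm–7:00 pm.
4:33 pm–5:13 pm overlaps/touches 3:05 pm–7:00 pm → extend to 3:05 pm–7:00 pm.
5:04 pm–5:44 pm overlaps/touches 3:05 pm–7:00 pm → extend to 3:05 pm–7:00 pm.
5:25 pm–6:33 pm overlaps/touches 3:05 pm–7:00 pm → extend to 3:05 pm–7:00 pm.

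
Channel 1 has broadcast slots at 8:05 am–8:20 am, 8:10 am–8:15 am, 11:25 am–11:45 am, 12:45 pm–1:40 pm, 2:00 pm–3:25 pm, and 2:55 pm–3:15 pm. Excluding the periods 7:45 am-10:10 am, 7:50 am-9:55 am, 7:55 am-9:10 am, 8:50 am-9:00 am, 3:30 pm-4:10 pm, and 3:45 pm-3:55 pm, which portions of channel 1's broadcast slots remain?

11:25 am–11:45 am, 12:45 pm–1:40 pm, 2:00 pm–3:25 pm

A, merged: 8:05 am–8:20 am, 11:25 am–11:45 am, 12:45 pm–1:40 pm, 2:00 pm–3:25 pm.
B, merged: 7:45 am–10:10 am, 3:30 pm–4:10 pm.
8:05 am–8:20 am: fully covered by B → removed.
11:25 am–11:45 am: no B overlap → unchanged.
12:45 pm–1:40 pm: no B overlap → unchanged.
2:00 pm–3:25 pm: no B overlap → unchanged.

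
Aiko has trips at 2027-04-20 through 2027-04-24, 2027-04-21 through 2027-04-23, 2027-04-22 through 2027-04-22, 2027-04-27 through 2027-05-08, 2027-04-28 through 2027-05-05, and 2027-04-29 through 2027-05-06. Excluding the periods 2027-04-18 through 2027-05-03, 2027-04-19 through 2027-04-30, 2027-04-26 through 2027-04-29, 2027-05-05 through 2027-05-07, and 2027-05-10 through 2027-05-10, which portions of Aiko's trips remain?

2027-05-04 through 2027-05-04, 2027-05-08 through 2027-05-08

Merge the first list: 2027-04-20 through 2027-04-24, 2027-04-27 through 2027-05-08.
Merge the second list: 2027-04-18 through 2027-05-03, 2027-05-05 through 2027-05-07, 2027-05-10 through 2027-05-10.
2027-04-20 through 2027-04-24: entirely removed.
2027-04-27 through 2027-05-08 \ B = 2027-05-04 through 2027-05-04, 2027-05-08 through 2027-05-08.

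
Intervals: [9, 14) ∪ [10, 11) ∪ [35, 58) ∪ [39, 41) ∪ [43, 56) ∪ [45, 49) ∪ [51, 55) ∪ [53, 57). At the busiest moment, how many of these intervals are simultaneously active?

4

Walk the sorted start/end points keeping a running depth.
The depth first hits 4 at 53.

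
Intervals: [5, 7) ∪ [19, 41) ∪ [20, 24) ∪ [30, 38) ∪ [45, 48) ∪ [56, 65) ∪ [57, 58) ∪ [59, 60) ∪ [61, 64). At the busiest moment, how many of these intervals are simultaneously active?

2

At 20, 2 of the intervals are simultaneously active.
No point has more.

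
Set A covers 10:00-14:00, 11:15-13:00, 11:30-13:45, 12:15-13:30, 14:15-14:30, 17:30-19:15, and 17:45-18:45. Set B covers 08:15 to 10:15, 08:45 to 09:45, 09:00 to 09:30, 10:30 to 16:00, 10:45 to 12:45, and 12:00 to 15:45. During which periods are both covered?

A, merged: 10:00–14:00, 14:15–14:30, 17:30–19:15.
B, merged: 08:15–10:15, 10:30–16:00.
10:00–14:00 meets the second set on 10:00–10:15, 10:30–14:00.
14:15–14:30 meets the second set on 14:15–14:30.
17:30–19:15: no overlap with the second set.

10:00–10:15, 10:30–14:00, 14:15–14:30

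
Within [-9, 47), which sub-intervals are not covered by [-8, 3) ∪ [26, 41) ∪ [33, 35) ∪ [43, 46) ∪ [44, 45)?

After merging, the occupied span is [-8, 3), [26, 41), [43, 46).
Uncovered inside [-9, 47): [-9, -8), [3, 26), [41, 43), [46, 47).

[-9, -8) ∪ [3, 26) ∪ [41, 43) ∪ [46, 47)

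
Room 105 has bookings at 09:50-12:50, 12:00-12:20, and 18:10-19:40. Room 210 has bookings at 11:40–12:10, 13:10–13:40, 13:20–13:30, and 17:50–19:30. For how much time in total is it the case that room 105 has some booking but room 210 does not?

2 h 40 min

Merge the first list: 09:50-12:50, 18:10-19:40.
Merge the second list: 11:40-12:10, 13:10-13:40, 17:50-19:30.
A \ B = 09:50-11:40, 12:10-12:50, 19:30-19:40.
Total: 1 h 50 min + 40 min + 10 min = 2 h 40 min.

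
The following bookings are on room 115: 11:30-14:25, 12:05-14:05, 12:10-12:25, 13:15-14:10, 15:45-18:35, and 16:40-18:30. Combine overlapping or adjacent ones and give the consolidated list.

11:30–14:25, 15:45–18:35

12:05–14:05 overlaps/touches 11:30–14:25 → extend to 11:30–14:25.
12:10–12:25 overlaps/touches 11:30–14:25 → extend to 11:30–14:25.
13:15–14:10 overlaps/touches 11:30–14:25 → extend to 11:30–14:25.
15:45–18:35 is disjoint → start new block.
16:40–18:30 overlaps/touches 15:45–18:35 → extend to 15:45–18:35.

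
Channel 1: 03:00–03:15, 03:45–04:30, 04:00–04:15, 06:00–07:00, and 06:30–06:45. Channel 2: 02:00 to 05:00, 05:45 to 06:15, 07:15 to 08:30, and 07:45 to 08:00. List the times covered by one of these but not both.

02:00–03:00, 03:15–03:45, 04:30–05:00, 05:45–06:00, 06:15–07:00, 07:15–08:30

First set merges to 03:00–03:15, 03:45–04:30, 06:00–07:00.
Second set merges to 02:00–05:00, 05:45–06:15, 07:15–08:30.
A \ B = 06:15–07:00.
B \ A = 02:00–03:00, 03:15–03:45, 04:30–05:00, 05:45–06:00, 07:15–08:30.
Union of the two gives the symmetric difference.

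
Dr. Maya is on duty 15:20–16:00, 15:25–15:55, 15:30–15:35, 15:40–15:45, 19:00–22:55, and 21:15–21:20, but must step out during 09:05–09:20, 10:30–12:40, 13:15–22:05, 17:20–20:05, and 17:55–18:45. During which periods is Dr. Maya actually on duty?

Merge the first list: 15:20–16:00, 19:00–22:55.
Merge the second list: 09:05–09:20, 10:30–12:40, 13:15–22:05.
15:20–16:00: fully covered by B → removed.
19:00–22:55 minus B → 22:05–22:55.

22:05–22:55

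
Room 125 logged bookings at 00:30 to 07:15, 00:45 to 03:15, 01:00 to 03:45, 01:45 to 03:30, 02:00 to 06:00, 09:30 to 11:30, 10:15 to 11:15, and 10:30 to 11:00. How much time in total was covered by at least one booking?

8 h 45 min

Merged: 00:30–07:15, 09:30–11:30.
Lengths: 6 h 45 min + 2 h = 8 h 45 min.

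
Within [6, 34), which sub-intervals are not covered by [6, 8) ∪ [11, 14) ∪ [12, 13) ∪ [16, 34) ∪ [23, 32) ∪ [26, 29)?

[8, 11) ∪ [14, 16)

Covered (merged): [6, 8), [11, 14), [16, 34).
Complement within [6, 34): [8, 11), [14, 16).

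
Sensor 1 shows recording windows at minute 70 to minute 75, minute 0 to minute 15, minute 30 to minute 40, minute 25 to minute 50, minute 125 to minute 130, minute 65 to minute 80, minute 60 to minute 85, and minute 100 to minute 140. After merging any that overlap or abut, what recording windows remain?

Sort by start: minute 0 to minute 15, minute 25 to minute 50, minute 30 to minute 40, minute 60 to minute 85, minute 65 to minute 80, minute 70 to minute 75, minute 100 to minute 140, minute 125 to minute 130.
minute 25 to minute 50 is disjoint → start new block.
minute 30 to minute 40 overlaps/touches minute 25 to minute 50 → extend to minute 25 to minute 50.
minute 60 to minute 85 is disjoint → start new block.
minute 65 to minute 80 overlaps/touches minute 60 to minute 85 → extend to minute 60 to minute 85.
minute 70 to minute 75 overlaps/touches minute 60 to minute 85 → extend to minute 60 to minute 85.
minute 100 to minute 140 is disjoint → start new block.
minute 125 to minute 130 overlaps/touches minute 100 to minute 140 → extend to minute 100 to minute 140.

minute 0 to minute 15, minute 25 to minute 50, minute 60 to minute 85, minute 100 to minute 140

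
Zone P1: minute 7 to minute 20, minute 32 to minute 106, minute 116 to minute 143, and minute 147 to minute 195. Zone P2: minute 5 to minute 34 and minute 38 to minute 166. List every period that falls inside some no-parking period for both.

minute 7 to minute 20 overlaps B on minute 7 to minute 20.
minute 32 to minute 106 overlaps B on minute 32 to minute 34, minute 38 to minute 106.
minute 116 to minute 143 overlaps B on minute 116 to minute 143.
minute 147 to minute 195 overlaps B on minute 147 to minute 166.

minute 7 to minute 20, minute 32 to minute 34, minute 38 to minute 106, minute 116 to minute 143, minute 147 to minute 166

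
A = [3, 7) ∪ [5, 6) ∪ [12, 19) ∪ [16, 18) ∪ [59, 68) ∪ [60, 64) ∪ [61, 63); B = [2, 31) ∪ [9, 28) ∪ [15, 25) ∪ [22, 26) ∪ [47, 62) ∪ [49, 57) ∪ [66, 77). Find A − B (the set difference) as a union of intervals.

[62, 66)

A, merged: [3, 7), [12, 19), [59, 68).
B, merged: [2, 31), [47, 62), [66, 77).
[3, 7) lies entirely inside B → drops out.
[12, 19) lies entirely inside B → drops out.
[59, 68) with B removed leaves [62, 66).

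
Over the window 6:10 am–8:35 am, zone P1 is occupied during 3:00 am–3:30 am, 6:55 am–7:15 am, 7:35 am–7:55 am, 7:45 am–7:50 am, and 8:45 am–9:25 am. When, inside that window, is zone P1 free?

After merging, the occupied span is 3:00 am–3:30 am, 6:55 am–7:15 am, 7:35 am–7:55 am, 8:45 am–9:25 am.
Gaps within 6:10 am–8:35 am: 6:10 am–6:55 am, 7:15 am–7:35 am, 7:55 am–8:35 am.

6:10 am–6:55 am, 7:15 am–7:35 am, 7:55 am–8:35 am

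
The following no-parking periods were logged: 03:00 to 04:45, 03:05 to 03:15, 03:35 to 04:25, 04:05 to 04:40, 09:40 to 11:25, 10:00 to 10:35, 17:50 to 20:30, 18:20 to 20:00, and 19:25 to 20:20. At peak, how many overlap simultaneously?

Walk the sorted start/end points keeping a running depth.
The depth first hits 3 at 04:05.

3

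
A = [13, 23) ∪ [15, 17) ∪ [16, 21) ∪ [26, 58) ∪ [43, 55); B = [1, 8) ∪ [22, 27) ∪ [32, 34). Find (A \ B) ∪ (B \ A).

First set merges to [13, 23), [26, 58).
Only in the first: [13, 22), [27, 32), [34, 58).
Only in the second: [1, 8), [23, 26).
Together these are the periods covered by exactly one.

[1, 8) ∪ [13, 22) ∪ [23, 26) ∪ [27, 32) ∪ [34, 58)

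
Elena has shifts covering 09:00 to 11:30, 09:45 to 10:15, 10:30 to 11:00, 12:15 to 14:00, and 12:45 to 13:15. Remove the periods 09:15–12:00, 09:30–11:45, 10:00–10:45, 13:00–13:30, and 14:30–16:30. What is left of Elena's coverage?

09:00–09:15, 12:15–13:00, 13:30–14:00

Merge the first list: 09:00–11:30, 12:15–14:00.
Merge the second list: 09:15–12:00, 13:00–13:30, 14:30–16:30.
09:00–11:30 minus B → 09:00–09:15.
12:15–14:00 minus B → 12:15–13:00, 13:30–14:00.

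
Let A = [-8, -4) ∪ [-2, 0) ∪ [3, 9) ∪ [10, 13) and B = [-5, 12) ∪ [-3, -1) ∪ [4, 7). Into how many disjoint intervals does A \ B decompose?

2

B, merged: [-5, 12).
A \ B = [-8, -5), [12, 13).
That is 2 disjoint pieces.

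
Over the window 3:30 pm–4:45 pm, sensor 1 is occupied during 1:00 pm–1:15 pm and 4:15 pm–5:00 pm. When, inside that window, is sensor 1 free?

3:30 pm–4:15 pm

After merging, the occupied span is 1:00 pm–1:15 pm, 4:15 pm–5:00 pm.
Gaps within 3:30 pm–4:45 pm: 3:30 pm–4:15 pm.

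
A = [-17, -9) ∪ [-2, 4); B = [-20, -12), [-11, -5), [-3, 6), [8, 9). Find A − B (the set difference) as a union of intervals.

[-17, -9) with B removed leaves [-12, -11).
[-2, 4) lies entirely inside B → drops out.

[-12, -11)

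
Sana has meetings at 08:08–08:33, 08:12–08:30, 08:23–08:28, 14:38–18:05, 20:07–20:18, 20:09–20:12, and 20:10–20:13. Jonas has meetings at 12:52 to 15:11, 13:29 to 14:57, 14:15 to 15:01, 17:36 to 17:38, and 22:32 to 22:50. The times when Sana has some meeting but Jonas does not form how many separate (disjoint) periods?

A, merged: 08:08–08:33, 14:38–18:05, 20:07–20:18.
B, merged: 12:52–15:11, 17:36–17:38, 22:32–22:50.
A \ B = 08:08–08:33, 15:11–17:36, 17:38–18:05, 20:07–20:18.
That is 4 disjoint pieces.

4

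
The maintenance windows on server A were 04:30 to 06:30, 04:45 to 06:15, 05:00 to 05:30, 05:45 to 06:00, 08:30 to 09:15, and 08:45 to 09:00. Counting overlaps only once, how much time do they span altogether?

2 h 45 min

Merged: 04:30–06:30, 08:30–09:15.
Lengths: 2 h + 45 min = 2 h 45 min.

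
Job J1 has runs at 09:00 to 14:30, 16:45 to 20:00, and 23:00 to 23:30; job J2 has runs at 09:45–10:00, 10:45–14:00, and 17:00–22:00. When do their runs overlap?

09:00–14:30 ∩ B → 09:45–10:00, 10:45–14:00.
16:45–20:00 ∩ B → 17:00–20:00.
23:00–23:30 meets no B interval.

09:45–10:00, 10:45–14:00, 17:00–20:00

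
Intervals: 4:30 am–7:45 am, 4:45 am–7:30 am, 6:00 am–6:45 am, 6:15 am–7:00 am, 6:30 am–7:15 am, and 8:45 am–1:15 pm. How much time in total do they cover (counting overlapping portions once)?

7 h 45 min

Merged: 4:30 am–7:45 am, 8:45 am–1:15 pm.
Lengths: 3 h 15 min + 4 h 30 min = 7 h 45 min.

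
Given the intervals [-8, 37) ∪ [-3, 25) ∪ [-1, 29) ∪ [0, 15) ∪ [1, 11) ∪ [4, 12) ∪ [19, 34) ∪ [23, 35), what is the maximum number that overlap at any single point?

6

Sweep endpoints in order; track running count of active intervals.
Peak of 6 reached at 4.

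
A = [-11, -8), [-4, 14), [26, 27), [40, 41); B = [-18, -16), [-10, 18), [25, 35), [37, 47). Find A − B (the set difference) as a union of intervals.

[-11, -10)

[-11, -8) \ B = [-11, -10).
[-4, 14): entirely removed.
[26, 27): entirely removed.
[40, 41): entirely removed.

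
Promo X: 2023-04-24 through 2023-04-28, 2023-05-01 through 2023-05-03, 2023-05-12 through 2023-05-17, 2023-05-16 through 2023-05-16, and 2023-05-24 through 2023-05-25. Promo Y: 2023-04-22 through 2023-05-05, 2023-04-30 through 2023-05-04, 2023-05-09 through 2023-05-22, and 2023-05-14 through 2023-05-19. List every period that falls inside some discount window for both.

A, merged: 2023-04-24 through 2023-04-28, 2023-05-01 through 2023-05-03, 2023-05-12 through 2023-05-17, 2023-05-24 through 2023-05-25.
B, merged: 2023-04-22 through 2023-05-05, 2023-05-09 through 2023-05-22.
2023-04-24 through 2023-04-28 meets the second set on 2023-04-24 through 2023-04-28.
2023-05-01 through 2023-05-03 meets the second set on 2023-05-01 through 2023-05-03.
2023-05-12 through 2023-05-17 meets the second set on 2023-05-12 through 2023-05-17.
2023-05-24 through 2023-05-25: no overlap with the second set.

2023-04-24 through 2023-04-28, 2023-05-01 through 2023-05-03, 2023-05-12 through 2023-05-17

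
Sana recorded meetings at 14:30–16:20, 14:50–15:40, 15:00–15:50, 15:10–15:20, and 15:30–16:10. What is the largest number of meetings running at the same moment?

4

At 15:10, 4 of the intervals are simultaneously active.
No point has more.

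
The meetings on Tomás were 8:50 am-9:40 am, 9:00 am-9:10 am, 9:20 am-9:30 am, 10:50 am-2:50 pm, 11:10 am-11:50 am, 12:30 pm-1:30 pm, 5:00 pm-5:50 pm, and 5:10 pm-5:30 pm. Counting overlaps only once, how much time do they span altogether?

Merged: 8:50 am–9:40 am, 10:50 am–2:50 pm, 5:00 pm–5:50 pm.
Lengths: 50 min + 4 h + 50 min = 5 h 40 min.

5 h 40 min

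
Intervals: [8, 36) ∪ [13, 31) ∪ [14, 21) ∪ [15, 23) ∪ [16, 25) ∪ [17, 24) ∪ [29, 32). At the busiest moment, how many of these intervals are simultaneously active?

6

At 17, 6 of the intervals are simultaneously active.
No point has more.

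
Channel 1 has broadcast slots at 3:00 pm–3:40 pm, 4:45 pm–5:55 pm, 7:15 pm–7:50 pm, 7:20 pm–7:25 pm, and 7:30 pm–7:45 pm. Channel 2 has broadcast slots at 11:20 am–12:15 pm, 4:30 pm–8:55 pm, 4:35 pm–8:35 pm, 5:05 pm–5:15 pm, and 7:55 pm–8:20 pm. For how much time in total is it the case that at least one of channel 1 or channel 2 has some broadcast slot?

First set merges to 3:00 pm–3:40 pm, 4:45 pm–5:55 pm, 7:15 pm–7:50 pm.
Second set merges to 11:20 am–12:15 pm, 4:30 pm–8:55 pm.
A ∪ B = 11:20 am–12:15 pm, 3:00 pm–3:40 pm, 4:30 pm–8:55 pm.
Total: 55 min + 40 min + 4 h 25 min = 6 h.

6 h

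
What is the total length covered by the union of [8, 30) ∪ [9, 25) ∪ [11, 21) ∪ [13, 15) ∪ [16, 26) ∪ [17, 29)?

22

Merged: [8, 30).
Length: 22.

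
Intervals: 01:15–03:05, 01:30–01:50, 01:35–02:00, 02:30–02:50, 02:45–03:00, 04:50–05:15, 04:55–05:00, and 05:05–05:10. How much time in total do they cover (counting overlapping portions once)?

2 h 15 min

Merged: 01:15–03:05, 04:50–05:15.
Lengths: 1 h 50 min + 25 min = 2 h 15 min.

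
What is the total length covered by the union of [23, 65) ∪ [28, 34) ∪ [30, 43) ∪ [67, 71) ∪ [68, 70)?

46

Merged: [23, 65), [67, 71).
Lengths: 42 + 4 = 46.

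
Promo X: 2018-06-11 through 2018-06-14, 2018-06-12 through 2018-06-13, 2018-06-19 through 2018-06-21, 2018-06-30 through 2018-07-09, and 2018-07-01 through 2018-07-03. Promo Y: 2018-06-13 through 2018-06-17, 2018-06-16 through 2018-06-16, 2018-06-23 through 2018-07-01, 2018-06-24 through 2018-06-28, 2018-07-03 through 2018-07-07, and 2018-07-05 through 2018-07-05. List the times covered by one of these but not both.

First set merges to 2018-06-11 through 2018-06-14, 2018-06-19 through 2018-06-21, 2018-06-30 through 2018-07-09.
Second set merges to 2018-06-13 through 2018-06-17, 2018-06-23 through 2018-07-01, 2018-07-03 through 2018-07-07.
Only in the first: 2018-06-11 through 2018-06-12, 2018-06-19 through 2018-06-21, 2018-07-02 through 2018-07-02, 2018-07-08 through 2018-07-09.
Only in the second: 2018-06-15 through 2018-06-17, 2018-06-23 through 2018-06-29.
Together these are the periods covered by exactly one.

2018-06-11 through 2018-06-12, 2018-06-15 through 2018-06-17, 2018-06-19 through 2018-06-21, 2018-06-23 through 2018-06-29, 2018-07-02 through 2018-07-02, 2018-07-08 through 2018-07-09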